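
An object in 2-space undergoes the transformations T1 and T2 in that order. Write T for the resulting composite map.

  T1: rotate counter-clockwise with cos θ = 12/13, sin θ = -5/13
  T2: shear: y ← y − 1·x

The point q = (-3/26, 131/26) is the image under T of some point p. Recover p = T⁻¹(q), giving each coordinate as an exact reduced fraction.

p = (-2, 9/2)

T1 = [12/13 5/13 0; -5/13 12/13 0; 0 0 1]
T2·T1 = [12/13 5/13 0; -17/13 7/13 0; 0 0 1]
det M = 1; M⁻¹ = [7/13 -5/13 0; 17/13 12/13 0; 0 0 1]
M⁻¹ · (-3/26, 131/26)ᵀ = (-2, 9/2)ᵀ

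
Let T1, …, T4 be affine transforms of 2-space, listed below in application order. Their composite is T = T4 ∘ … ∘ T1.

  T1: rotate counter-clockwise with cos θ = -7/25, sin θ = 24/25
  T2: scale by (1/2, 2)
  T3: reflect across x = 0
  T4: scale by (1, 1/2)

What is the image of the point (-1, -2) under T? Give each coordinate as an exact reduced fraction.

T(p) = (-11/10, -2/5)

T1 rotate counter-clockwise with cos θ = -7/25, sin θ = 24/25: (-1, -2) → (11/5, -2/5)
T2 scale by (1/2, 2): (11/5, -2/5) → (11/10, -4/5)
T3 reflect across x = 0: (11/10, -4/5) → (-11/10, -4/5)
T4 scale by (1, 1/2): (-11/10, -4/5) → (-11/10, -2/5)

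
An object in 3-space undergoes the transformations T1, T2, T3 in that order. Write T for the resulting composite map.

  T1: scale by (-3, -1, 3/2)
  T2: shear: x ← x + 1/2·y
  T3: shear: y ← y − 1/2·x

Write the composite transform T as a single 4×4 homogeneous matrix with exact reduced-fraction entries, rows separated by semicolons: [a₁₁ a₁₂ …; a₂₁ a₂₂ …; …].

T1 = [-3 0 0 0; 0 -1 0 0; 0 0 3/2 0; 0 0 0 1]
T2·T1 = [-3 -1/2 0 0; 0 -1 0 0; 0 0 3/2 0; 0 0 0 1]
T3·…·T1 = [-3 -1/2 0 0; 3/2 -3/4 0 0; 0 0 3/2 0; 0 0 0 1]

T = [-3 -1/2 0 0; 3/2 -3/4 0 0; 0 0 3/2 0; 0 0 0 1]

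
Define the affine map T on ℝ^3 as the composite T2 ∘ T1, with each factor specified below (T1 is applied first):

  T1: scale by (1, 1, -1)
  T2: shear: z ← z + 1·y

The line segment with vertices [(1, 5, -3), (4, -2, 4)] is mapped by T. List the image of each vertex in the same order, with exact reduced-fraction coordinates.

T1 scale by (1, 1, -1): (1, 5, -3) → (1, 5, 3); (4, -2, 4) → (4, -2, -4)
T2 shear: z ← z + 1·y: (1, 5, 3) → (1, 5, 8); (4, -2, -4) → (4, -2, -6)

image vertices: (1, 5, 8), (4, -2, -6)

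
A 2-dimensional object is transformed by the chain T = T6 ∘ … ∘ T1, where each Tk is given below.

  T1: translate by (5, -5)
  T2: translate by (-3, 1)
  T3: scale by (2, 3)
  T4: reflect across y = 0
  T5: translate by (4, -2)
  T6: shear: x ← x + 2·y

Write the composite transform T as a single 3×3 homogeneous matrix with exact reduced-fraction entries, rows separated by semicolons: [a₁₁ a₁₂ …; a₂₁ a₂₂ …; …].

T1 = [1 0 5; 0 1 -5; 0 0 1]
T2·T1 = [1 0 2; 0 1 -4; 0 0 1]
T3·…·T1 = [2 0 4; 0 3 -12; 0 0 1]
T4·…·T1 = [2 0 4; 0 -3 12; 0 0 1]
T5·…·T1 = [2 0 8; 0 -3 10; 0 0 1]
T6·…·T1 = [2 -6 28; 0 -3 10; 0 0 1]

T = [2 -6 28; 0 -3 10; 0 0 1]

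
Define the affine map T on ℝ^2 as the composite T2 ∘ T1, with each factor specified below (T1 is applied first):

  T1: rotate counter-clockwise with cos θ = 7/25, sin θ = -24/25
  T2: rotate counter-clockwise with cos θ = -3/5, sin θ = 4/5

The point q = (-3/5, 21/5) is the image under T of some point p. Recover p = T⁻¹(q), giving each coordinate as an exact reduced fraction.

p = (3, 3)

T1 = [7/25 24/25 0; -24/25 7/25 0; 0 0 1]
T2·T1 = [3/5 -4/5 0; 4/5 3/5 0; 0 0 1]
det M = 1; M⁻¹ = [3/5 4/5 0; -4/5 3/5 0; 0 0 1]
M⁻¹ · (-3/5, 21/5)ᵀ = (3, 3)ᵀ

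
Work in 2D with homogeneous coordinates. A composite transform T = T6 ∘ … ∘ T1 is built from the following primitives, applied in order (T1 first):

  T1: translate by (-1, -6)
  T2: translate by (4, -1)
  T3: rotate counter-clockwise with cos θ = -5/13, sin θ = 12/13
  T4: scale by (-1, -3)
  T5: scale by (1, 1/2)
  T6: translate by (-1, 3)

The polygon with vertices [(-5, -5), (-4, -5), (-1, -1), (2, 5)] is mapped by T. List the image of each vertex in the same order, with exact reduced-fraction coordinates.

image vertices: (-167/13, -15/13), (-162/13, -33/13), (-99/13, -57/13), (-12/13, -66/13)

T1 translate by (-1, -6): (-5, -5) → (-6, -11); (-4, -5) → (-5, -11); (-1, -1) → (-2, -7); (2, 5) → (1, -1)
T2 translate by (4, -1): (-6, -11) → (-2, -12); (-5, -11) → (-1, -12); (-2, -7) → (2, -8); (1, -1) → (5, -2)
T3 rotate counter-clockwise with cos θ = -5/13, sin θ = 12/13: (-2, -12) → (154/13, 36/13); (-1, -12) → (149/13, 48/13); (2, -8) → (86/13, 64/13); (5, -2) → (-1/13, 70/13)
T4 scale by (-1, -3): (154/13, 36/13) → (-154/13, -108/13); (149/13, 48/13) → (-149/13, -144/13); (86/13, 64/13) → (-86/13, -192/13); (-1/13, 70/13) → (1/13, -210/13)
T5 scale by (1, 1/2): (-154/13, -108/13) → (-154/13, -54/13); (-149/13, -144/13) → (-149/13, -72/13); (-86/13, -192/13) → (-86/13, -96/13); (1/13, -210/13) → (1/13, -105/13)
T6 translate by (-1, 3): (-154/13, -54/13) → (-167/13, -15/13); (-149/13, -72/13) → (-162/13, -33/13); (-86/13, -96/13) → (-99/13, -57/13); (1/13, -105/13) → (-12/13, -66/13)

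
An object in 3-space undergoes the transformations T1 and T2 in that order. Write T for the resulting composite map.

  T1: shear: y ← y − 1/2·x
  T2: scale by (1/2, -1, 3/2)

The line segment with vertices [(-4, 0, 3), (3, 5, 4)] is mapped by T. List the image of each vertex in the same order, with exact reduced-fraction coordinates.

T1 shear: y ← y − 1/2·x: (-4, 0, 3) → (-4, 2, 3); (3, 5, 4) → (3, 7/2, 4)
T2 scale by (1/2, -1, 3/2): (-4, 2, 3) → (-2, -2, 9/2); (3, 7/2, 4) → (3/2, -7/2, 6)

image vertices: (-2, -2, 9/2), (3/2, -7/2, 6)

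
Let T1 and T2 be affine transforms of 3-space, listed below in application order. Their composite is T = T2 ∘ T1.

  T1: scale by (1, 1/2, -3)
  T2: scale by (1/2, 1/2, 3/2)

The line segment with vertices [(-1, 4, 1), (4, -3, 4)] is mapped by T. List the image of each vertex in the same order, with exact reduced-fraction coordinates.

T1 scale by (1, 1/2, -3): (-1, 4, 1) → (-1, 2, -3); (4, -3, 4) → (4, -3/2, -12)
T2 scale by (1/2, 1/2, 3/2): (-1, 2, -3) → (-1/2, 1, -9/2); (4, -3/2, -12) → (2, -3/4, -18)

image vertices: (-1/2, 1, -9/2), (2, -3/4, -18)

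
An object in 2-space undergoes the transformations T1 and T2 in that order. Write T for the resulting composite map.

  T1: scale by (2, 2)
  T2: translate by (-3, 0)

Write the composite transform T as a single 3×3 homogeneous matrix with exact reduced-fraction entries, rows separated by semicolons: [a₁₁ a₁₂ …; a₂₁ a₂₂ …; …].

T1 = [2 0 0; 0 2 0; 0 0 1]
T2·T1 = [2 0 -3; 0 2 0; 0 0 1]

T = [2 0 -3; 0 2 0; 0 0 1]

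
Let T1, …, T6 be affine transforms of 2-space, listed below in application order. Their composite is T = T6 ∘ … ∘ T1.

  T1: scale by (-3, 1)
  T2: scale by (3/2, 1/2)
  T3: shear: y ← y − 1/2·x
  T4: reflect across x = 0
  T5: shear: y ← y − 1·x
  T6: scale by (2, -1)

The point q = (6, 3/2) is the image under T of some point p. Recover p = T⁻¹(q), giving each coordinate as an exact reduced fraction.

T1 = [-3 0 0; 0 1 0; 0 0 1]
T2·T1 = [-9/2 0 0; 0 1/2 0; 0 0 1]
T3·…·T1 = [-9/2 0 0; 9/4 1/2 0; 0 0 1]
T4·…·T1 = [9/2 0 0; 9/4 1/2 0; 0 0 1]
T5·…·T1 = [9/2 0 0; -9/4 1/2 0; 0 0 1]
T6·…·T1 = [9 0 0; 9/4 -1/2 0; 0 0 1]
det M = -9/2; M⁻¹ = [1/9 0 0; 1/2 -2 0; 0 0 1]
M⁻¹ · (6, 3/2)ᵀ = (2/3, 0)ᵀ

p = (2/3, 0)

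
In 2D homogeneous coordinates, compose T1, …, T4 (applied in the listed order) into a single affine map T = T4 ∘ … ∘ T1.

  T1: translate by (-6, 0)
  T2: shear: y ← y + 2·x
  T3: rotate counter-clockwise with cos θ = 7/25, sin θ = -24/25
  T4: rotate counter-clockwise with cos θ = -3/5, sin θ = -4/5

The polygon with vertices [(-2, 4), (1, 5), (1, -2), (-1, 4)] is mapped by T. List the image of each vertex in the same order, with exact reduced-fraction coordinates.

T1 translate by (-6, 0): (-2, 4) → (-8, 4); (1, 5) → (-5, 5); (1, -2) → (-5, -2); (-1, 4) → (-7, 4)
T2 shear: y ← y + 2·x: (-8, 4) → (-8, -12); (-5, 5) → (-5, -5); (-5, -2) → (-5, -12); (-7, 4) → (-7, -10)
T3 rotate counter-clockwise with cos θ = 7/25, sin θ = -24/25: (-8, -12) → (-344/25, 108/25); (-5, -5) → (-31/5, 17/5); (-5, -12) → (-323/25, 36/25); (-7, -10) → (-289/25, 98/25)
T4 rotate counter-clockwise with cos θ = -3/5, sin θ = -4/5: (-344/25, 108/25) → (1464/125, 1052/125); (-31/5, 17/5) → (161/25, 73/25); (-323/25, 36/25) → (1113/125, 1184/125); (-289/25, 98/25) → (1259/125, 862/125)

image vertices: (1464/125, 1052/125), (161/25, 73/25), (1113/125, 1184/125), (1259/125, 862/125)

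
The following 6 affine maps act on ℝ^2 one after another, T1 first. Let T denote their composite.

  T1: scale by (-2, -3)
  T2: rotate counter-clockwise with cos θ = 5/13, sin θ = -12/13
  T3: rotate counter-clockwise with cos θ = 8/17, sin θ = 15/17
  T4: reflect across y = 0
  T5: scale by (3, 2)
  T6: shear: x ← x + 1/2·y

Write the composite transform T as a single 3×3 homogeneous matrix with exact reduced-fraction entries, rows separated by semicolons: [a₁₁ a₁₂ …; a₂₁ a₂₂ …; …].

T1 = [-2 0 0; 0 -3 0; 0 0 1]
T2·T1 = [-10/13 -36/13 0; 24/13 -15/13 0; 0 0 1]
T3·…·T1 = [-440/221 -63/221 0; 42/221 -660/221 0; 0 0 1]
T4·…·T1 = [-440/221 -63/221 0; -42/221 660/221 0; 0 0 1]
T5·…·T1 = [-1320/221 -189/221 0; -84/221 1320/221 0; 0 0 1]
T6·…·T1 = [-1362/221 471/221 0; -84/221 1320/221 0; 0 0 1]

T = [-1362/221 471/221 0; -84/221 1320/221 0; 0 0 1]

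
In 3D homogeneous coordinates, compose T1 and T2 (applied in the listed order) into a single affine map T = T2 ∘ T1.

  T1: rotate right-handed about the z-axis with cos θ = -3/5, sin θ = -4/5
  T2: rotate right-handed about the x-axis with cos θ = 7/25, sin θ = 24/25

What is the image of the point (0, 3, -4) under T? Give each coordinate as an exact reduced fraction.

T(p) = (12/5, 417/125, -356/125)

T1 rotate right-handed about the z-axis with cos θ = -3/5, sin θ = -4/5: (0, 3, -4) → (12/5, -9/5, -4)
T2 rotate right-handed about the x-axis with cos θ = 7/25, sin θ = 24/25: (12/5, -9/5, -4) → (12/5, 417/125, -356/125)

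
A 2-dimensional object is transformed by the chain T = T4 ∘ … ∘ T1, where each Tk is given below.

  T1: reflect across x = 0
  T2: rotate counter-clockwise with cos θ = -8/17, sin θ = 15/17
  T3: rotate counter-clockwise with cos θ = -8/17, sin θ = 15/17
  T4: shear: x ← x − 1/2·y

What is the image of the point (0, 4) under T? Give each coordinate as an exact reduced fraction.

T1 reflect across x = 0: (0, 4) → (0, 4)
T2 rotate counter-clockwise with cos θ = -8/17, sin θ = 15/17: (0, 4) → (-60/17, -32/17)
T3 rotate counter-clockwise with cos θ = -8/17, sin θ = 15/17: (-60/17, -32/17) → (960/289, -644/289)
T4 shear: x ← x − 1/2·y: (960/289, -644/289) → (1282/289, -644/289)

T(p) = (1282/289, -644/289)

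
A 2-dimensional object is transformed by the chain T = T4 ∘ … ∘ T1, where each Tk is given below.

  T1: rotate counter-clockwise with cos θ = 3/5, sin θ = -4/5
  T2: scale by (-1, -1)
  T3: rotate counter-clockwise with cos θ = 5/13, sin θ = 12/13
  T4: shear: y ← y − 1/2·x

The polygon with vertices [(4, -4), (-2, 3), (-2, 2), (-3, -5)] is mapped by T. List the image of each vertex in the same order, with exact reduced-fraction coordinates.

image vertices: (-316/65, 346/65), (174/65, -244/65), (158/65, -173/65), (109/65, 617/130)

T1 rotate counter-clockwise with cos θ = 3/5, sin θ = -4/5: (4, -4) → (-4/5, -28/5); (-2, 3) → (6/5, 17/5); (-2, 2) → (2/5, 14/5); (-3, -5) → (-29/5, -3/5)
T2 scale by (-1, -1): (-4/5, -28/5) → (4/5, 28/5); (6/5, 17/5) → (-6/5, -17/5); (2/5, 14/5) → (-2/5, -14/5); (-29/5, -3/5) → (29/5, 3/5)
T3 rotate counter-clockwise with cos θ = 5/13, sin θ = 12/13: (4/5, 28/5) → (-316/65, 188/65); (-6/5, -17/5) → (174/65, -157/65); (-2/5, -14/5) → (158/65, -94/65); (29/5, 3/5) → (109/65, 363/65)
T4 shear: y ← y − 1/2·x: (-316/65, 188/65) → (-316/65, 346/65); (174/65, -157/65) → (174/65, -244/65); (158/65, -94/65) → (158/65, -173/65); (109/65, 363/65) → (109/65, 617/130)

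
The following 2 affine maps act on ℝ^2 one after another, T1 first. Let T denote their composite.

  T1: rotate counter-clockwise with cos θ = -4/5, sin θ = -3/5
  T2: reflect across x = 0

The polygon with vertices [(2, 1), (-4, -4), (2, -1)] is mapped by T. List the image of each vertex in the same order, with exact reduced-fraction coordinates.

image vertices: (1, -2), (-4/5, 28/5), (11/5, -2/5)

T1 rotate counter-clockwise with cos θ = -4/5, sin θ = -3/5: (2, 1) → (-1, -2); (-4, -4) → (4/5, 28/5); (2, -1) → (-11/5, -2/5)
T2 reflect across x = 0: (-1, -2) → (1, -2); (4/5, 28/5) → (-4/5, 28/5); (-11/5, -2/5) → (11/5, -2/5)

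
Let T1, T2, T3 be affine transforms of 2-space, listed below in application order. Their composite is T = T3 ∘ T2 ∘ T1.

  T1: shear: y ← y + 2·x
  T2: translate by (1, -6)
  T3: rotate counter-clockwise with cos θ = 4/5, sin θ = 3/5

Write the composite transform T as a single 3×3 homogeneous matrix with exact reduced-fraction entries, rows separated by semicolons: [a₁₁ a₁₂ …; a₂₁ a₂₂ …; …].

T1 = [1 0 0; 2 1 0; 0 0 1]
T2·T1 = [1 0 1; 2 1 -6; 0 0 1]
T3·…·T1 = [-2/5 -3/5 22/5; 11/5 4/5 -21/5; 0 0 1]

T = [-2/5 -3/5 22/5; 11/5 4/5 -21/5; 0 0 1]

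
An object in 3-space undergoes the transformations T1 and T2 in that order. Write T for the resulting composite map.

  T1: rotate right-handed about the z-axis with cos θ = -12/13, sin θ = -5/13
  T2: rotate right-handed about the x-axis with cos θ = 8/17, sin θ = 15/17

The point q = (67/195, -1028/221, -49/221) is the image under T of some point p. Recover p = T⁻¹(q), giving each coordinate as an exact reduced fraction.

p = (3/5, 7/3, 4)

T1 = [-12/13 5/13 0 0; -5/13 -12/13 0 0; 0 0 1 0; 0 0 0 1]
T2·T1 = [-12/13 5/13 0 0; -40/221 -96/221 -15/17 0; -75/221 -180/221 8/17 0; 0 0 0 1]
det M = 1; M⁻¹ = [-12/13 -40/221 -75/221 0; 5/13 -96/221 -180/221 0; 0 -15/17 8/17 0; 0 0 0 1]
M⁻¹ · (67/195, -1028/221, -49/221)ᵀ = (3/5, 7/3, 4)ᵀ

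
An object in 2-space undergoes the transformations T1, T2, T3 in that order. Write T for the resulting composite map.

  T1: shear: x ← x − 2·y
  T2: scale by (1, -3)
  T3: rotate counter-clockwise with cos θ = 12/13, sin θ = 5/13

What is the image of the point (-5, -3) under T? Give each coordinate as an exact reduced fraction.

T(p) = (-33/13, 113/13)

T1 shear: x ← x − 2·y: (-5, -3) → (1, -3)
T2 scale by (1, -3): (1, -3) → (1, 9)
T3 rotate counter-clockwise with cos θ = 12/13, sin θ = 5/13: (1, 9) → (-33/13, 113/13)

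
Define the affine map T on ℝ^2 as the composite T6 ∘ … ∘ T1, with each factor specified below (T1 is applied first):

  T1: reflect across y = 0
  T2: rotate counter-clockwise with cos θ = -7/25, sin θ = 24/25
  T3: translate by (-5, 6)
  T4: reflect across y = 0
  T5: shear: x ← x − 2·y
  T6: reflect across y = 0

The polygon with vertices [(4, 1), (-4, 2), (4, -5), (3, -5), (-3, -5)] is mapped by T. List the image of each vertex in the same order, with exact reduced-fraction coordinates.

image vertices: (377/25, 253/25), (87/25, 68/25), (149/25, 211/25), (108/25, 187/25), (-138/25, 43/25)

T1 reflect across y = 0: (4, 1) → (4, -1); (-4, 2) → (-4, -2); (4, -5) → (4, 5); (3, -5) → (3, 5); (-3, -5) → (-3, 5)
T2 rotate counter-clockwise with cos θ = -7/25, sin θ = 24/25: (4, -1) → (-4/25, 103/25); (-4, -2) → (76/25, -82/25); (4, 5) → (-148/25, 61/25); (3, 5) → (-141/25, 37/25); (-3, 5) → (-99/25, -107/25)
T3 translate by (-5, 6): (-4/25, 103/25) → (-129/25, 253/25); (76/25, -82/25) → (-49/25, 68/25); (-148/25, 61/25) → (-273/25, 211/25); (-141/25, 37/25) → (-266/25, 187/25); (-99/25, -107/25) → (-224/25, 43/25)
T4 reflect across y = 0: (-129/25, 253/25) → (-129/25, -253/25); (-49/25, 68/25) → (-49/25, -68/25); (-273/25, 211/25) → (-273/25, -211/25); (-266/25, 187/25) → (-266/25, -187/25); (-224/25, 43/25) → (-224/25, -43/25)
T5 shear: x ← x − 2·y: (-129/25, -253/25) → (377/25, -253/25); (-49/25, -68/25) → (87/25, -68/25); (-273/25, -211/25) → (149/25, -211/25); (-266/25, -187/25) → (108/25, -187/25); (-224/25, -43/25) → (-138/25, -43/25)
T6 reflect across y = 0: (377/25, -253/25) → (377/25, 253/25); (87/25, -68/25) → (87/25, 68/25); (149/25, -211/25) → (149/25, 211/25); (108/25, -187/25) → (108/25, 187/25); (-138/25, -43/25) → (-138/25, 43/25)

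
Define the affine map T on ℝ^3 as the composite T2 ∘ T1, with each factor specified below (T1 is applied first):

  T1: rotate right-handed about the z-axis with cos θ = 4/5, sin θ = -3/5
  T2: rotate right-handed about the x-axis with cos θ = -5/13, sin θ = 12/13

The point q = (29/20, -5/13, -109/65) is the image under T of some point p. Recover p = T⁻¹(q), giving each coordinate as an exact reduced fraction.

T1 = [4/5 3/5 0 0; -3/5 4/5 0 0; 0 0 1 0; 0 0 0 1]
T2·T1 = [4/5 3/5 0 0; 3/13 -4/13 -12/13 0; -36/65 48/65 -5/13 0; 0 0 0 1]
det M = 1; M⁻¹ = [4/5 3/13 -36/65 0; 3/5 -4/13 48/65 0; 0 -12/13 -5/13 0; 0 0 0 1]
M⁻¹ · (29/20, -5/13, -109/65)ᵀ = (2, -1/4, 1)ᵀ

p = (2, -1/4, 1)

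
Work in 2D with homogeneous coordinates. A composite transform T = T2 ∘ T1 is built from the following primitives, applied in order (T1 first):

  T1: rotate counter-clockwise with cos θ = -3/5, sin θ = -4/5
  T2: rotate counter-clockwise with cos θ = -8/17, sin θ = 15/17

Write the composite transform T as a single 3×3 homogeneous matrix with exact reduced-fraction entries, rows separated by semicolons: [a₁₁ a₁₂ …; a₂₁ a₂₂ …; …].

T = [84/85 13/85 0; -13/85 84/85 0; 0 0 1]

T1 = [-3/5 4/5 0; -4/5 -3/5 0; 0 0 1]
T2·T1 = [84/85 13/85 0; -13/85 84/85 0; 0 0 1]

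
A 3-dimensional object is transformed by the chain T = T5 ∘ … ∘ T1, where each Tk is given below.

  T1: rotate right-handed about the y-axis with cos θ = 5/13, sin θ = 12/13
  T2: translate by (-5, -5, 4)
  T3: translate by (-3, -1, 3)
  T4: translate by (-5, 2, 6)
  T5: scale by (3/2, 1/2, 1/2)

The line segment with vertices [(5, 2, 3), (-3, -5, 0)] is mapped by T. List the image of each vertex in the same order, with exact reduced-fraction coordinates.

T1 rotate right-handed about the y-axis with cos θ = 5/13, sin θ = 12/13: (5, 2, 3) → (61/13, 2, -45/13); (-3, -5, 0) → (-15/13, -5, 36/13)
T2 translate by (-5, -5, 4): (61/13, 2, -45/13) → (-4/13, -3, 7/13); (-15/13, -5, 36/13) → (-80/13, -10, 88/13)
T3 translate by (-3, -1, 3): (-4/13, -3, 7/13) → (-43/13, -4, 46/13); (-80/13, -10, 88/13) → (-119/13, -11, 127/13)
T4 translate by (-5, 2, 6): (-43/13, -4, 46/13) → (-108/13, -2, 124/13); (-119/13, -11, 127/13) → (-184/13, -9, 205/13)
T5 scale by (3/2, 1/2, 1/2): (-108/13, -2, 124/13) → (-162/13, -1, 62/13); (-184/13, -9, 205/13) → (-276/13, -9/2, 205/26)

image vertices: (-162/13, -1, 62/13), (-276/13, -9/2, 205/26)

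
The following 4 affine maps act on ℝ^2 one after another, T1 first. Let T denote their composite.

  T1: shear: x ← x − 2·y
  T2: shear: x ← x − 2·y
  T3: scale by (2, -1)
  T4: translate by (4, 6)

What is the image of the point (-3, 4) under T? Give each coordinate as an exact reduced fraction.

T(p) = (-34, 2)

T1 shear: x ← x − 2·y: (-3, 4) → (-11, 4)
T2 shear: x ← x − 2·y: (-11, 4) → (-19, 4)
T3 scale by (2, -1): (-19, 4) → (-38, -4)
T4 translate by (4, 6): (-38, -4) → (-34, 2)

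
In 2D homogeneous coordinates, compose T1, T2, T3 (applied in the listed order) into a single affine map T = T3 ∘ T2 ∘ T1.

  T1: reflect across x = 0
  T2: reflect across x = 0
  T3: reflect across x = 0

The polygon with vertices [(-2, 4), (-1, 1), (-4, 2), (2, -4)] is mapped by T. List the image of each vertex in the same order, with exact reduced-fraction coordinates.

image vertices: (2, 4), (1, 1), (4, 2), (-2, -4)

T1 reflect across x = 0: (-2, 4) → (2, 4); (-1, 1) → (1, 1); (-4, 2) → (4, 2); (2, -4) → (-2, -4)
T2 reflect across x = 0: (2, 4) → (-2, 4); (1, 1) → (-1, 1); (4, 2) → (-4, 2); (-2, -4) → (2, -4)
T3 reflect across x = 0: (-2, 4) → (2, 4); (-1, 1) → (1, 1); (-4, 2) → (4, 2); (2, -4) → (-2, -4)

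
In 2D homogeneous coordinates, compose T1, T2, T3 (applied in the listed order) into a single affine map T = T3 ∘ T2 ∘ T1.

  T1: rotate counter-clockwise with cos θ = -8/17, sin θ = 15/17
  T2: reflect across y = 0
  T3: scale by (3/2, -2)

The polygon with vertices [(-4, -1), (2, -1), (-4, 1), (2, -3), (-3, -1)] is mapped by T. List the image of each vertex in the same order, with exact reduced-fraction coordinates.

image vertices: (141/34, -104/17), (-3/34, 76/17), (3/2, -8), (87/34, 108/17), (117/34, -74/17)

T1 rotate counter-clockwise with cos θ = -8/17, sin θ = 15/17: (-4, -1) → (47/17, -52/17); (2, -1) → (-1/17, 38/17); (-4, 1) → (1, -4); (2, -3) → (29/17, 54/17); (-3, -1) → (39/17, -37/17)
T2 reflect across y = 0: (47/17, -52/17) → (47/17, 52/17); (-1/17, 38/17) → (-1/17, -38/17); (1, -4) → (1, 4); (29/17, 54/17) → (29/17, -54/17); (39/17, -37/17) → (39/17, 37/17)
T3 scale by (3/2, -2): (47/17, 52/17) → (141/34, -104/17); (-1/17, -38/17) → (-3/34, 76/17); (1, 4) → (3/2, -8); (29/17, -54/17) → (87/34, 108/17); (39/17, 37/17) → (117/34, -74/17)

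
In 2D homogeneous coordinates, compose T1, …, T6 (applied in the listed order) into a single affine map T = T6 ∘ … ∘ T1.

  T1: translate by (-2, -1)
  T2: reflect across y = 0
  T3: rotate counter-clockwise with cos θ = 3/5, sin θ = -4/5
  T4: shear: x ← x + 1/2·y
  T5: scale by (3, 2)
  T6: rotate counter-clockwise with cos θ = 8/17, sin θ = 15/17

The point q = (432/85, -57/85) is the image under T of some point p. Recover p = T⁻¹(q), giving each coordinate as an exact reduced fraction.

p = (5, 1)

T1 = [1 0 -2; 0 1 -1; 0 0 1]
T2·T1 = [1 0 -2; 0 -1 1; 0 0 1]
T3·…·T1 = [3/5 -4/5 -2/5; -4/5 -3/5 11/5; 0 0 1]
T4·…·T1 = [1/5 -11/10 7/10; -4/5 -3/5 11/5; 0 0 1]
T5·…·T1 = [3/5 -33/10 21/10; -8/5 -6/5 22/5; 0 0 1]
T6·…·T1 = [144/85 -42/85 -246/85; -19/85 -591/170 667/170; 0 0 1]
det M = -6; M⁻¹ = [197/340 -7/85 2; -19/510 -24/85 1; 0 0 1]
M⁻¹ · (432/85, -57/85)ᵀ = (5, 1)ᵀ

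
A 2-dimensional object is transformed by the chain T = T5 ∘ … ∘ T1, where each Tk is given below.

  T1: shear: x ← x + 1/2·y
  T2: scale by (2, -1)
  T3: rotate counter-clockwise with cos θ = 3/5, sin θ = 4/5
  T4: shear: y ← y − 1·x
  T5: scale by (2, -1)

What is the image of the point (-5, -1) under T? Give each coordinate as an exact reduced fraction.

T1 shear: x ← x + 1/2·y: (-5, -1) → (-11/2, -1)
T2 scale by (2, -1): (-11/2, -1) → (-11, 1)
T3 rotate counter-clockwise with cos θ = 3/5, sin θ = 4/5: (-11, 1) → (-37/5, -41/5)
T4 shear: y ← y − 1·x: (-37/5, -41/5) → (-37/5, -4/5)
T5 scale by (2, -1): (-37/5, -4/5) → (-74/5, 4/5)

T(p) = (-74/5, 4/5)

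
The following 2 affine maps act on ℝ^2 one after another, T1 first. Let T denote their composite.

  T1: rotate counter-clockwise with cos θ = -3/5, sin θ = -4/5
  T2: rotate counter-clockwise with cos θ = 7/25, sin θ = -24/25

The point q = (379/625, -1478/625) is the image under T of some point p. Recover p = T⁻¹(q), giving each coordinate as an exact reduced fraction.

p = (-7/5, 2)

T1 = [-3/5 4/5 0; -4/5 -3/5 0; 0 0 1]
T2·T1 = [-117/125 -44/125 0; 44/125 -117/125 0; 0 0 1]
det M = 1; M⁻¹ = [-117/125 44/125 0; -44/125 -117/125 0; 0 0 1]
M⁻¹ · (379/625, -1478/625)ᵀ = (-7/5, 2)ᵀ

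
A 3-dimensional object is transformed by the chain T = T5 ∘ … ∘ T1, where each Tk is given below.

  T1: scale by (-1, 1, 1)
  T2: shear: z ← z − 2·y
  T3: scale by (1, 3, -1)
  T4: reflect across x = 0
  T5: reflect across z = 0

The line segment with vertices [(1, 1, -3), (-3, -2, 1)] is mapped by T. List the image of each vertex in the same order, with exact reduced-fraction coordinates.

T1 scale by (-1, 1, 1): (1, 1, -3) → (-1, 1, -3); (-3, -2, 1) → (3, -2, 1)
T2 shear: z ← z − 2·y: (-1, 1, -3) → (-1, 1, -5); (3, -2, 1) → (3, -2, 5)
T3 scale by (1, 3, -1): (-1, 1, -5) → (-1, 3, 5); (3, -2, 5) → (3, -6, -5)
T4 reflect across x = 0: (-1, 3, 5) → (1, 3, 5); (3, -6, -5) → (-3, -6, -5)
T5 reflect across z = 0: (1, 3, 5) → (1, 3, -5); (-3, -6, -5) → (-3, -6, 5)

image vertices: (1, 3, -5), (-3, -6, 5)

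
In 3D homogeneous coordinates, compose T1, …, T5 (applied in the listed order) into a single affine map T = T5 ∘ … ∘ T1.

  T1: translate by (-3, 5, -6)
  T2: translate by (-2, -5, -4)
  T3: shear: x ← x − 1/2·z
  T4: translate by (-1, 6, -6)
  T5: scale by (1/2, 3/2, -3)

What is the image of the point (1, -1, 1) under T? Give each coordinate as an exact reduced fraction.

T1 translate by (-3, 5, -6): (1, -1, 1) → (-2, 4, -5)
T2 translate by (-2, -5, -4): (-2, 4, -5) → (-4, -1, -9)
T3 shear: x ← x − 1/2·z: (-4, -1, -9) → (1/2, -1, -9)
T4 translate by (-1, 6, -6): (1/2, -1, -9) → (-1/2, 5, -15)
T5 scale by (1/2, 3/2, -3): (-1/2, 5, -15) → (-1/4, 15/2, 45)

T(p) = (-1/4, 15/2, 45)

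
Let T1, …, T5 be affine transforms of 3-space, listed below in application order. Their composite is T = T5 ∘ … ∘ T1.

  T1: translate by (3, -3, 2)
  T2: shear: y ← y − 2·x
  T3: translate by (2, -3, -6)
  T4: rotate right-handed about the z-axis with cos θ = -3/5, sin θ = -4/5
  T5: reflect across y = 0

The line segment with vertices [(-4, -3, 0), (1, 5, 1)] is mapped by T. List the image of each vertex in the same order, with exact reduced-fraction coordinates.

image vertices: (-31/5, -17/5, -4), (-54/5, -3/5, -3)

T1 translate by (3, -3, 2): (-4, -3, 0) → (-1, -6, 2); (1, 5, 1) → (4, 2, 3)
T2 shear: y ← y − 2·x: (-1, -6, 2) → (-1, -4, 2); (4, 2, 3) → (4, -6, 3)
T3 translate by (2, -3, -6): (-1, -4, 2) → (1, -7, -4); (4, -6, 3) → (6, -9, -3)
T4 rotate right-handed about the z-axis with cos θ = -3/5, sin θ = -4/5: (1, -7, -4) → (-31/5, 17/5, -4); (6, -9, -3) → (-54/5, 3/5, -3)
T5 reflect across y = 0: (-31/5, 17/5, -4) → (-31/5, -17/5, -4); (-54/5, 3/5, -3) → (-54/5, -3/5, -3)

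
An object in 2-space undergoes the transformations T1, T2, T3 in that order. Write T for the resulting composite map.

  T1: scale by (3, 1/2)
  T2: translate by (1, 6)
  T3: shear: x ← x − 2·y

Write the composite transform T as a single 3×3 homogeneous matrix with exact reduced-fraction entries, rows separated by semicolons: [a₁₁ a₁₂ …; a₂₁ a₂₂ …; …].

T = [3 -1 -11; 0 1/2 6; 0 0 1]

T1 = [3 0 0; 0 1/2 0; 0 0 1]
T2·T1 = [3 0 1; 0 1/2 6; 0 0 1]
T3·…·T1 = [3 -1 -11; 0 1/2 6; 0 0 1]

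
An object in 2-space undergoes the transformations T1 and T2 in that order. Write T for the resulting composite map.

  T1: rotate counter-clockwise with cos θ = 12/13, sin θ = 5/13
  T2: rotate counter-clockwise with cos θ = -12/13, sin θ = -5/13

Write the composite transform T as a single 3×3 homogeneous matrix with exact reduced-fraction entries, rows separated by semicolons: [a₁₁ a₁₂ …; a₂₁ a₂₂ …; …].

T = [-119/169 120/169 0; -120/169 -119/169 0; 0 0 1]

T1 = [12/13 -5/13 0; 5/13 12/13 0; 0 0 1]
T2·T1 = [-119/169 120/169 0; -120/169 -119/169 0; 0 0 1]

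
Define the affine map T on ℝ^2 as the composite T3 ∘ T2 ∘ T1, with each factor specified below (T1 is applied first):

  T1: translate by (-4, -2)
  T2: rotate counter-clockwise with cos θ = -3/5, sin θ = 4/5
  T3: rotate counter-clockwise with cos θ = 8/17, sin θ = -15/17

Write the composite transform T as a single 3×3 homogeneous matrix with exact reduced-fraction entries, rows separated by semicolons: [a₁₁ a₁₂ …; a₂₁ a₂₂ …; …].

T = [36/85 -77/85 2/17; 77/85 36/85 -76/17; 0 0 1]

T1 = [1 0 -4; 0 1 -2; 0 0 1]
T2·T1 = [-3/5 -4/5 4; 4/5 -3/5 -2; 0 0 1]
T3·…·T1 = [36/85 -77/85 2/17; 77/85 36/85 -76/17; 0 0 1]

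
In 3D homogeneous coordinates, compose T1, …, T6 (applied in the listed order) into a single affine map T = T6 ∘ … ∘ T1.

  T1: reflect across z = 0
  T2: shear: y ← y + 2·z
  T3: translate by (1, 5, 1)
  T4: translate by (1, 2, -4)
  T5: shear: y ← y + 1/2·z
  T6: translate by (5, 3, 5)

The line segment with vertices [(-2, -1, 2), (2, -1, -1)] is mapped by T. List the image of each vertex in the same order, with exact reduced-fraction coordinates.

T1 reflect across z = 0: (-2, -1, 2) → (-2, -1, -2); (2, -1, -1) → (2, -1, 1)
T2 shear: y ← y + 2·z: (-2, -1, -2) → (-2, -5, -2); (2, -1, 1) → (2, 1, 1)
T3 translate by (1, 5, 1): (-2, -5, -2) → (-1, 0, -1); (2, 1, 1) → (3, 6, 2)
T4 translate by (1, 2, -4): (-1, 0, -1) → (0, 2, -5); (3, 6, 2) → (4, 8, -2)
T5 shear: y ← y + 1/2·z: (0, 2, -5) → (0, -1/2, -5); (4, 8, -2) → (4, 7, -2)
T6 translate by (5, 3, 5): (0, -1/2, -5) → (5, 5/2, 0); (4, 7, -2) → (9, 10, 3)

image vertices: (5, 5/2, 0), (9, 10, 3)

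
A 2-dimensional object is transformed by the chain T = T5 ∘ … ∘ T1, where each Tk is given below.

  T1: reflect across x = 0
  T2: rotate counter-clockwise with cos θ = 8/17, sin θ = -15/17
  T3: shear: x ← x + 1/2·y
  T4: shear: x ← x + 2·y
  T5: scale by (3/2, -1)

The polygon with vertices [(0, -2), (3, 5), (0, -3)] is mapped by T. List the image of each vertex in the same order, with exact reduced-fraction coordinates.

image vertices: (-105/17, 16/17), (93/4, -5), (-315/34, 24/17)

T1 reflect across x = 0: (0, -2) → (0, -2); (3, 5) → (-3, 5); (0, -3) → (0, -3)
T2 rotate counter-clockwise with cos θ = 8/17, sin θ = -15/17: (0, -2) → (-30/17, -16/17); (-3, 5) → (3, 5); (0, -3) → (-45/17, -24/17)
T3 shear: x ← x + 1/2·y: (-30/17, -16/17) → (-38/17, -16/17); (3, 5) → (11/2, 5); (-45/17, -24/17) → (-57/17, -24/17)
T4 shear: x ← x + 2·y: (-38/17, -16/17) → (-70/17, -16/17); (11/2, 5) → (31/2, 5); (-57/17, -24/17) → (-105/17, -24/17)
T5 scale by (3/2, -1): (-70/17, -16/17) → (-105/17, 16/17); (31/2, 5) → (93/4, -5); (-105/17, -24/17) → (-315/34, 24/17)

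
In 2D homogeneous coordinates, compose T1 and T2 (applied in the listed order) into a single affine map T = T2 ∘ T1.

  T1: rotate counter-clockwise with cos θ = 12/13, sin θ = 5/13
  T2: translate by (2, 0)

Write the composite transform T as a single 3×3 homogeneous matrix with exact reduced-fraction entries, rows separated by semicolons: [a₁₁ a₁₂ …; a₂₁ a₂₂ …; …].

T1 = [12/13 -5/13 0; 5/13 12/13 0; 0 0 1]
T2·T1 = [12/13 -5/13 2; 5/13 12/13 0; 0 0 1]

T = [12/13 -5/13 2; 5/13 12/13 0; 0 0 1]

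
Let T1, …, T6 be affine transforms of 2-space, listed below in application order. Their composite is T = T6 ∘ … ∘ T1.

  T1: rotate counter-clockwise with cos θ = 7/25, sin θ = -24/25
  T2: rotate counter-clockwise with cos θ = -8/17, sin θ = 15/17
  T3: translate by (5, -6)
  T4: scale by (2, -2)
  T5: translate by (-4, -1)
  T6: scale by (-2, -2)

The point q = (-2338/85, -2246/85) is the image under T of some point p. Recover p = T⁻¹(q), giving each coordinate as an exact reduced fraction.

T1 = [7/25 24/25 0; -24/25 7/25 0; 0 0 1]
T2·T1 = [304/425 -297/425 0; 297/425 304/425 0; 0 0 1]
T3·…·T1 = [304/425 -297/425 5; 297/425 304/425 -6; 0 0 1]
T4·…·T1 = [608/425 -594/425 10; -594/425 -608/425 12; 0 0 1]
T5·…·T1 = [608/425 -594/425 6; -594/425 -608/425 11; 0 0 1]
T6·…·T1 = [-1216/425 1188/425 -12; 1188/425 1216/425 -22; 0 0 1]
det M = -16; M⁻¹ = [-76/425 297/1700 1443/850; 297/1700 76/425 2563/425; 0 0 1]
M⁻¹ · (-2338/85, -2246/85)ᵀ = (2, -7/2)ᵀ

p = (2, -7/2)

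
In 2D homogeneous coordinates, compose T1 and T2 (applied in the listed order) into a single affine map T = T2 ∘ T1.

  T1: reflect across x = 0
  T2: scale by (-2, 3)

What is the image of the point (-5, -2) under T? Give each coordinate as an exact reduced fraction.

T1 reflect across x = 0: (-5, -2) → (5, -2)
T2 scale by (-2, 3): (5, -2) → (-10, -6)

T(p) = (-10, -6)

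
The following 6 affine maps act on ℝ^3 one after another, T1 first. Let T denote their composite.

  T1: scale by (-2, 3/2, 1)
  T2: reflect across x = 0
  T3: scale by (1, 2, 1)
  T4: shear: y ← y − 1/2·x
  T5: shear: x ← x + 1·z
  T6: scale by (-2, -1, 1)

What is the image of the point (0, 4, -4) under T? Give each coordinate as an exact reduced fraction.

T(p) = (8, -12, -4)

T1 scale by (-2, 3/2, 1): (0, 4, -4) → (0, 6, -4)
T2 reflect across x = 0: (0, 6, -4) → (0, 6, -4)
T3 scale by (1, 2, 1): (0, 6, -4) → (0, 12, -4)
T4 shear: y ← y − 1/2·x: (0, 12, -4) → (0, 12, -4)
T5 shear: x ← x + 1·z: (0, 12, -4) → (-4, 12, -4)
T6 scale by (-2, -1, 1): (-4, 12, -4) → (8, -12, -4)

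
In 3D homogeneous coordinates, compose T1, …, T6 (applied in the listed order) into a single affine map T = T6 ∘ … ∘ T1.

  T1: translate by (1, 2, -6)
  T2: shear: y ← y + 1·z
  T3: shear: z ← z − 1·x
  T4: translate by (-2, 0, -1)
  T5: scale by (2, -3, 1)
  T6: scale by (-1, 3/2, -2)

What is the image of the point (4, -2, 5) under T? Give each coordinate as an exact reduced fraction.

T1 translate by (1, 2, -6): (4, -2, 5) → (5, 0, -1)
T2 shear: y ← y + 1·z: (5, 0, -1) → (5, -1, -1)
T3 shear: z ← z − 1·x: (5, -1, -1) → (5, -1, -6)
T4 translate by (-2, 0, -1): (5, -1, -6) → (3, -1, -7)
T5 scale by (2, -3, 1): (3, -1, -7) → (6, 3, -7)
T6 scale by (-1, 3/2, -2): (6, 3, -7) → (-6, 9/2, 14)

T(p) = (-6, 9/2, 14)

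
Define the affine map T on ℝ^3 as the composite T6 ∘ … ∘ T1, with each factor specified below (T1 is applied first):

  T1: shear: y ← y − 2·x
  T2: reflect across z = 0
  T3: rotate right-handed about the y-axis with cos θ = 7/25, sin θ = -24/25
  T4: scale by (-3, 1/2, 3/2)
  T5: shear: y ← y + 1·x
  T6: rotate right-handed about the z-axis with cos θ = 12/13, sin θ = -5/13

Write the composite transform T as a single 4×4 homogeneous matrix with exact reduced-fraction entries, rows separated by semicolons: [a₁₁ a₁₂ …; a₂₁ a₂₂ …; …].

T1 = [1 0 0 0; -2 1 0 0; 0 0 1 0; 0 0 0 1]
T2·T1 = [1 0 0 0; -2 1 0 0; 0 0 -1 0; 0 0 0 1]
T3·…·T1 = [7/25 0 24/25 0; -2 1 0 0; 24/25 0 -7/25 0; 0 0 0 1]
T4·…·T1 = [-21/25 0 -72/25 0; -1 1/2 0 0; 36/25 0 -21/50 0; 0 0 0 1]
T5·…·T1 = [-21/25 0 -72/25 0; -46/25 1/2 -72/25 0; 36/25 0 -21/50 0; 0 0 0 1]
T6·…·T1 = [-482/325 5/26 -1224/325 0; -447/325 6/13 -504/325 0; 36/25 0 -21/50 0; 0 0 0 1]

T = [-482/325 5/26 -1224/325 0; -447/325 6/13 -504/325 0; 36/25 0 -21/50 0; 0 0 0 1]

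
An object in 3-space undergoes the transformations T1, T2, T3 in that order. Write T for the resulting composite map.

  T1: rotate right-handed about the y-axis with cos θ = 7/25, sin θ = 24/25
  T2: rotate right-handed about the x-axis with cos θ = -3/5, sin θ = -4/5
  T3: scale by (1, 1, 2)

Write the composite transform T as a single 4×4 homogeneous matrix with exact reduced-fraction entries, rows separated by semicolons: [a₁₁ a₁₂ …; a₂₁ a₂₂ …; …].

T = [7/25 0 24/25 0; -96/125 -3/5 28/125 0; 144/125 -8/5 -42/125 0; 0 0 0 1]

T1 = [7/25 0 24/25 0; 0 1 0 0; -24/25 0 7/25 0; 0 0 0 1]
T2·T1 = [7/25 0 24/25 0; -96/125 -3/5 28/125 0; 72/125 -4/5 -21/125 0; 0 0 0 1]
T3·…·T1 = [7/25 0 24/25 0; -96/125 -3/5 28/125 0; 144/125 -8/5 -42/125 0; 0 0 0 1]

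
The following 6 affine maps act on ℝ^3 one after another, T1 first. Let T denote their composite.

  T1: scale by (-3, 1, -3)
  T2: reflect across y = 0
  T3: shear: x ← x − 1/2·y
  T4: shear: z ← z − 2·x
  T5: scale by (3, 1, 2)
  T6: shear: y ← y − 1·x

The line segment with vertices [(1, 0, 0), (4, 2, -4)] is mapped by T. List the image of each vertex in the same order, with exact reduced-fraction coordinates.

T1 scale by (-3, 1, -3): (1, 0, 0) → (-3, 0, 0); (4, 2, -4) → (-12, 2, 12)
T2 reflect across y = 0: (-3, 0, 0) → (-3, 0, 0); (-12, 2, 12) → (-12, -2, 12)
T3 shear: x ← x − 1/2·y: (-3, 0, 0) → (-3, 0, 0); (-12, -2, 12) → (-11, -2, 12)
T4 shear: z ← z − 2·x: (-3, 0, 0) → (-3, 0, 6); (-11, -2, 12) → (-11, -2, 34)
T5 scale by (3, 1, 2): (-3, 0, 6) → (-9, 0, 12); (-11, -2, 34) → (-33, -2, 68)
T6 shear: y ← y − 1·x: (-9, 0, 12) → (-9, 9, 12); (-33, -2, 68) → (-33, 31, 68)

image vertices: (-9, 9, 12), (-33, 31, 68)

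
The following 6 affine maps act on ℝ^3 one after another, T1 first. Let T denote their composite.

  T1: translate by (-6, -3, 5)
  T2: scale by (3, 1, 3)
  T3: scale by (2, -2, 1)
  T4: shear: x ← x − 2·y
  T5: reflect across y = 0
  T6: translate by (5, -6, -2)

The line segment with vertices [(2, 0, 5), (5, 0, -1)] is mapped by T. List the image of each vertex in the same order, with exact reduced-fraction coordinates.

T1 translate by (-6, -3, 5): (2, 0, 5) → (-4, -3, 10); (5, 0, -1) → (-1, -3, 4)
T2 scale by (3, 1, 3): (-4, -3, 10) → (-12, -3, 30); (-1, -3, 4) → (-3, -3, 12)
T3 scale by (2, -2, 1): (-12, -3, 30) → (-24, 6, 30); (-3, -3, 12) → (-6, 6, 12)
T4 shear: x ← x − 2·y: (-24, 6, 30) → (-36, 6, 30); (-6, 6, 12) → (-18, 6, 12)
T5 reflect across y = 0: (-36, 6, 30) → (-36, -6, 30); (-18, 6, 12) → (-18, -6, 12)
T6 translate by (5, -6, -2): (-36, -6, 30) → (-31, -12, 28); (-18, -6, 12) → (-13, -12, 10)

image vertices: (-31, -12, 28), (-13, -12, 10)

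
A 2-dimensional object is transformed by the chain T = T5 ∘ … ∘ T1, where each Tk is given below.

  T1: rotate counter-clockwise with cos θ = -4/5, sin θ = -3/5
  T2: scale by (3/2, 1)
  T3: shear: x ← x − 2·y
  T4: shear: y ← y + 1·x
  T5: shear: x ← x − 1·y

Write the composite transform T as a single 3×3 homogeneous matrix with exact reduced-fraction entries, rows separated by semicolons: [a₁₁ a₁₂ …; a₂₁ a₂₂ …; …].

T1 = [-4/5 3/5 0; -3/5 -4/5 0; 0 0 1]
T2·T1 = [-6/5 9/10 0; -3/5 -4/5 0; 0 0 1]
T3·…·T1 = [0 5/2 0; -3/5 -4/5 0; 0 0 1]
T4·…·T1 = [0 5/2 0; -3/5 17/10 0; 0 0 1]
T5·…·T1 = [3/5 4/5 0; -3/5 17/10 0; 0 0 1]

T = [3/5 4/5 0; -3/5 17/10 0; 0 0 1]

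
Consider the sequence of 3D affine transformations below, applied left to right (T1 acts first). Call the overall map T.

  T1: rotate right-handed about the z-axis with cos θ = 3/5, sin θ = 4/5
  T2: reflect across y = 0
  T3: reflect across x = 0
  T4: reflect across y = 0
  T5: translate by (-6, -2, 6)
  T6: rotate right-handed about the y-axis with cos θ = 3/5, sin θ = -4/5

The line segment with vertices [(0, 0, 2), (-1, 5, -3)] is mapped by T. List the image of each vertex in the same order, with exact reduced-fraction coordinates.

image vertices: (-10, -2, 0), (-81/25, 1/5, 17/25)

T1 rotate right-handed about the z-axis with cos θ = 3/5, sin θ = 4/5: (0, 0, 2) → (0, 0, 2); (-1, 5, -3) → (-23/5, 11/5, -3)
T2 reflect across y = 0: (0, 0, 2) → (0, 0, 2); (-23/5, 11/5, -3) → (-23/5, -11/5, -3)
T3 reflect across x = 0: (0, 0, 2) → (0, 0, 2); (-23/5, -11/5, -3) → (23/5, -11/5, -3)
T4 reflect across y = 0: (0, 0, 2) → (0, 0, 2); (23/5, -11/5, -3) → (23/5, 11/5, -3)
T5 translate by (-6, -2, 6): (0, 0, 2) → (-6, -2, 8); (23/5, 11/5, -3) → (-7/5, 1/5, 3)
T6 rotate right-handed about the y-axis with cos θ = 3/5, sin θ = -4/5: (-6, -2, 8) → (-10, -2, 0); (-7/5, 1/5, 3) → (-81/25, 1/5, 17/25)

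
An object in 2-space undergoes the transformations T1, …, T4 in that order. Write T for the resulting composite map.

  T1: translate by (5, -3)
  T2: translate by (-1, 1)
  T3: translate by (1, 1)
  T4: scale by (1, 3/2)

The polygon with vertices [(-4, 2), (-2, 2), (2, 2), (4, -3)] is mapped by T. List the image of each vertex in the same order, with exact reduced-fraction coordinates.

image vertices: (1, 3/2), (3, 3/2), (7, 3/2), (9, -6)

T1 translate by (5, -3): (-4, 2) → (1, -1); (-2, 2) → (3, -1); (2, 2) → (7, -1); (4, -3) → (9, -6)
T2 translate by (-1, 1): (1, -1) → (0, 0); (3, -1) → (2, 0); (7, -1) → (6, 0); (9, -6) → (8, -5)
T3 translate by (1, 1): (0, 0) → (1, 1); (2, 0) → (3, 1); (6, 0) → (7, 1); (8, -5) → (9, -4)
T4 scale by (1, 3/2): (1, 1) → (1, 3/2); (3, 1) → (3, 3/2); (7, 1) → (7, 3/2); (9, -4) → (9, -6)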